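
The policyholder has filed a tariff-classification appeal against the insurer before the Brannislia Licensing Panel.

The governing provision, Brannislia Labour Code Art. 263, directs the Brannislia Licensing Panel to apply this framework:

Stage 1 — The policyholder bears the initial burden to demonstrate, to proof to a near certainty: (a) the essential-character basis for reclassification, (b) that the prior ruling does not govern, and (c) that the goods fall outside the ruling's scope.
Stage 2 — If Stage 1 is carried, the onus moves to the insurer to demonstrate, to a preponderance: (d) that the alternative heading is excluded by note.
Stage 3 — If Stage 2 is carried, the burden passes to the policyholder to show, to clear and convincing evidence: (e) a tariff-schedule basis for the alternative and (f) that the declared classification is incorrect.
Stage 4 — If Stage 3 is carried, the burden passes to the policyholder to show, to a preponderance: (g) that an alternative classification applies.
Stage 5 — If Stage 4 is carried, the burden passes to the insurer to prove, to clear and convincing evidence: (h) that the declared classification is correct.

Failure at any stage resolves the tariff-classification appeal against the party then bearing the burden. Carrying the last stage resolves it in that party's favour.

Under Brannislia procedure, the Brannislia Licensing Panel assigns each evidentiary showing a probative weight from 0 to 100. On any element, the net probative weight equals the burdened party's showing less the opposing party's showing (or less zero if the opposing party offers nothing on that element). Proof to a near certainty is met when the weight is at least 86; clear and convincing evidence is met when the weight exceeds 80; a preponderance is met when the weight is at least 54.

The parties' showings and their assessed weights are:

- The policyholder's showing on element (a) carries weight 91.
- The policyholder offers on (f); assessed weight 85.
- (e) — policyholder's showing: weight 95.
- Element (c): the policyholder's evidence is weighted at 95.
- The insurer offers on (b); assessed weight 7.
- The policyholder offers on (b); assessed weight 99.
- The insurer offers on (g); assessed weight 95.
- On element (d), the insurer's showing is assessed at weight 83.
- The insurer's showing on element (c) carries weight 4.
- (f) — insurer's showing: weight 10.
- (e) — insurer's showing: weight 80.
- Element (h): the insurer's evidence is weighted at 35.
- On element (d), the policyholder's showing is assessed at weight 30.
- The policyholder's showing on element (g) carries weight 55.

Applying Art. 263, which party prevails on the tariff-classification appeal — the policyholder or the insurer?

Stage 1 — burden on policyholder; standard: proof to a near certainty (weight is at least 86).
    (a): 91 ≥ 86 [met]
    (b): 99 − 7 = 92 ≥ 86 [met]
    (c): 95 − 4 = 91 ≥ 86 [met]
  All elements met. The burden passes to the insurer.
Stage 2 — burden on insurer; standard: a preponderance (weight is at least 54).
    (d): 83 − 30 = 53 < 54 [not met]
  Not every element is met, so the insurer fails to carry Stage 2.
The analysis ends at Stage 2; the policyholder prevails.

policyholder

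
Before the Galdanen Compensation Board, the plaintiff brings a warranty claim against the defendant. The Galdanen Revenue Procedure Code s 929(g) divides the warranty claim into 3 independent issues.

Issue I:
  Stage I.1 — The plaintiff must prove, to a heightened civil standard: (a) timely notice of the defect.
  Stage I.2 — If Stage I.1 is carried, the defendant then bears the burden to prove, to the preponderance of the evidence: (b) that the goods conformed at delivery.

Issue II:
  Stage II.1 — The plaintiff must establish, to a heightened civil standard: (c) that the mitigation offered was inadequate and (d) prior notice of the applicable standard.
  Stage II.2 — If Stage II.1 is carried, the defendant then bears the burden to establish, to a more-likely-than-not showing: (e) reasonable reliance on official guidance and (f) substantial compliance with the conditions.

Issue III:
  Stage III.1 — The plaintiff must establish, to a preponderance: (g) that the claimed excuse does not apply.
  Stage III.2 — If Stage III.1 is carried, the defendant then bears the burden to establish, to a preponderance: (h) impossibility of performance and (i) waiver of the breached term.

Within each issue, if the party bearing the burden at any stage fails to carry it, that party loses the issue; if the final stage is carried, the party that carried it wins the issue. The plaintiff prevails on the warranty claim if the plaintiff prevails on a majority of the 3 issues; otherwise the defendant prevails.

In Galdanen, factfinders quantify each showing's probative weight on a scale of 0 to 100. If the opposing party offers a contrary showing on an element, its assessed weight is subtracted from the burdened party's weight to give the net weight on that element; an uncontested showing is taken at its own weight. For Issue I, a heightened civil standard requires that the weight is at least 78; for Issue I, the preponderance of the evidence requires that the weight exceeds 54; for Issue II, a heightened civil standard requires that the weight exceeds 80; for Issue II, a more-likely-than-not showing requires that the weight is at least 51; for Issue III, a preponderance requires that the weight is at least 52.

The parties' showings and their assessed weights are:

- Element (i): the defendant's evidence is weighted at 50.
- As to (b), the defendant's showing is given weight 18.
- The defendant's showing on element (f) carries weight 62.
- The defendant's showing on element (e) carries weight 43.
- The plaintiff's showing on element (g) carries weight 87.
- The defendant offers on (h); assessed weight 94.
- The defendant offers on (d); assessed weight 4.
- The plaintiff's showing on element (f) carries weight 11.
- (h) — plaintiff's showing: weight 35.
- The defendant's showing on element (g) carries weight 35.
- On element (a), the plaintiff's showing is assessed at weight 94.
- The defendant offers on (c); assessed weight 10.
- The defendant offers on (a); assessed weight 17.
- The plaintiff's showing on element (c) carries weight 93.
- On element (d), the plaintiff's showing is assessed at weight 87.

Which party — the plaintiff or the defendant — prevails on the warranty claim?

plaintiff

— Issue I —
Stage I.1 — burden on plaintiff; standard: a heightened civil standard (weight is at least 78).
    (a): 94 − 17 = 77 < 78 [not met]
  Not every element is met, so the plaintiff fails to carry Stage I.1.
The defendant prevails on this issue.
— Issue II —
Stage II.1 — burden on plaintiff; standard: a heightened civil standard (weight exceeds 80).
    (c): 93 − 10 = 83 > 80 [met]
    (d): 87 − 4 = 83 > 80 [met]
  Stage II.1 carried; the burden shifts to the defendant.
Stage II.2 — burden on defendant; standard: a more-likely-than-not showing (weight is at least 51).
    (e): 43 < 51 [not met]
    (f): 62 − 11 = 51 ≥ 51 [met]
  Not every element is met, so the defendant fails to carry Stage II.2.
So the plaintiff prevails on this issue.
— Issue III —
Stage III.1 — burden on plaintiff; standard: a preponderance (weight is at least 52).
    (g): 87 − 35 = 52 ≥ 52 [met]
  Stage III.1 carried; the burden shifts to the defendant.
Stage III.2 — burden on defendant; standard: a preponderance (weight is at least 52).
    (h): 94 − 35 = 59 ≥ 52 [met]
    (i): 50 < 52 [not met]
  Not every element is met, so the defendant fails to carry Stage III.2.
The plaintiff prevails on this issue.
Per-issue: Issue I → defendant; Issue II → plaintiff; Issue III → plaintiff. The plaintiff must prevail on a majority of issues; overall, the plaintiff prevails.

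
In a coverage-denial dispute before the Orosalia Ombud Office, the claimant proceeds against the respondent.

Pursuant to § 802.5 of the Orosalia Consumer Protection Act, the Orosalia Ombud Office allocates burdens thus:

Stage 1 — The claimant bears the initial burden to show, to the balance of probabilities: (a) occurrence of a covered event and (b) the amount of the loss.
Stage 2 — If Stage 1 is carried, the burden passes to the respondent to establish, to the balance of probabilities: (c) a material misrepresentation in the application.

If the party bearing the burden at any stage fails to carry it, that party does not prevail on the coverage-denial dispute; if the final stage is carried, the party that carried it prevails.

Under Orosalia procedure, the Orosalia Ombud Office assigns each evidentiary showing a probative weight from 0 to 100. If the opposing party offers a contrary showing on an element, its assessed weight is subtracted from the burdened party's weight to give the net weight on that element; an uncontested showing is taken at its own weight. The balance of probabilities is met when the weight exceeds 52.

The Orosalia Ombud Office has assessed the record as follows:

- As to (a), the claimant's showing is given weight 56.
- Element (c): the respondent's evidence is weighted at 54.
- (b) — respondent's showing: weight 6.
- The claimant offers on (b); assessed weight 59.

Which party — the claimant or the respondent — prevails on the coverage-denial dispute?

Stage 1 (claimant, the balance of probabilities, weight exceeds 52): (a) 56 > 52 — meets; (b) net 59−6=53 > 52 — meets.
  Stage 1 carried; the burden shifts to the respondent.
Stage 2 (respondent, the balance of probabilities, weight exceeds 52): (c) 54 > 52 — meets.
  All elements met at the final stage.
All stages carried — the respondent prevails.

respondent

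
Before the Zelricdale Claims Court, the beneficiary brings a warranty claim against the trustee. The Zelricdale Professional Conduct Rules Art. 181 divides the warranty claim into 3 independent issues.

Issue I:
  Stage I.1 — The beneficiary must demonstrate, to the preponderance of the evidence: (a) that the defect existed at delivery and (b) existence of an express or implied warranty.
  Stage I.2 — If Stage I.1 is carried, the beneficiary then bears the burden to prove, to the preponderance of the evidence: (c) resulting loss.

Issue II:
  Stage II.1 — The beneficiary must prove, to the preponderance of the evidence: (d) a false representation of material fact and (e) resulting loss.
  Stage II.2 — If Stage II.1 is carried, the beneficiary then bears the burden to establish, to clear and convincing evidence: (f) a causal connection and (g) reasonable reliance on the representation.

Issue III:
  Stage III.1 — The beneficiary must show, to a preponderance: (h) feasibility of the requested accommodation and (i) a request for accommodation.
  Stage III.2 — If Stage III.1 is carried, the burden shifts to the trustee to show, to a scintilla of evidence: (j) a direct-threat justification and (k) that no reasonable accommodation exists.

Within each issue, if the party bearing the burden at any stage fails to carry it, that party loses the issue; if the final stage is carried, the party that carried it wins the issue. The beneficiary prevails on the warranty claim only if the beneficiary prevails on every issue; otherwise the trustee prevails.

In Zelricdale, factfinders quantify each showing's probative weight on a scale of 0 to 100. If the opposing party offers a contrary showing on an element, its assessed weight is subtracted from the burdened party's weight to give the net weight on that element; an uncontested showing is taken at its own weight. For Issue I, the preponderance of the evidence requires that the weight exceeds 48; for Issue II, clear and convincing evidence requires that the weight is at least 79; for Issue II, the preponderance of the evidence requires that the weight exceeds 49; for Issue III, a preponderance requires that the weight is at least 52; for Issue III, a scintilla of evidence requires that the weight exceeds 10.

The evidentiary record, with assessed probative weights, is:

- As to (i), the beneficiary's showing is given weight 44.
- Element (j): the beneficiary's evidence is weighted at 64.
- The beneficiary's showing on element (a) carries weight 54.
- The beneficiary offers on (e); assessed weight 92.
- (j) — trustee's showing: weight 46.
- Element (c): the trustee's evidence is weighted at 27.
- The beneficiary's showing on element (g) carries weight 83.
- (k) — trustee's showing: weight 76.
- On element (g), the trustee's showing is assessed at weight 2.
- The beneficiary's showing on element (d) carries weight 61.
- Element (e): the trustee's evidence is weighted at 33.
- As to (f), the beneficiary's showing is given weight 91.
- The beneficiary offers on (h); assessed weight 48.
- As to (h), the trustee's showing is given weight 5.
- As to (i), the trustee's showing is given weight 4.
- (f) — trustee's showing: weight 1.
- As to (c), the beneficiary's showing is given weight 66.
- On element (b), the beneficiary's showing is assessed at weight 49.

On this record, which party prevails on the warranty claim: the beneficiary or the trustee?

— Issue I —
At Stage I.1 the beneficiary must meet the preponderance of the evidence (weight exceeds 48): on (a) the weight is 54, which does exceed 48, so (a) meets the standard; on (b) the weight is 49, which does exceed 48, so (b) meets the standard.
  Stage I.1 is satisfied; the beneficiary continues to bear the burden.
At Stage I.2 the beneficiary must meet the preponderance of the evidence (weight exceeds 48): on (c) the weight is 66 less the opposing 27 gives net 39, ≤ 48, so (c) does not meet the standard.
  The beneficiary does not carry Stage I.2.
The trustee prevails on this issue.
— Issue II —
Stage II.1 — burden on beneficiary; standard: the preponderance of the evidence (weight exceeds 49).
    (d): 61 > 49 [met]
    (e): 92 − 33 = 59 > 49 [met]
  All elements met. The beneficiary retains the burden for Stage II.2.
Stage II.2 — burden on beneficiary; standard: clear and convincing evidence (weight is at least 79).
    (f): 91 − 1 = 90 ≥ 79 [met]
    (g): 83 − 2 = 81 ≥ 79 [met]
  All elements met at the final stage.
Every stage carried; the beneficiary prevails on this issue.
— Issue III —
Stage III.1 (beneficiary, a preponderance, weight is at least 52): (h) net 48−5=43 < 52 — fails; (i) net 44−4=40 < 52 — fails.
  Stage III.1 not carried; the beneficiary fails its burden.
So the trustee prevails on this issue.
Per-issue: Issue I → trustee; Issue II → beneficiary; Issue III → trustee. The beneficiary must prevail on every issue; overall, the trustee prevails.

trustee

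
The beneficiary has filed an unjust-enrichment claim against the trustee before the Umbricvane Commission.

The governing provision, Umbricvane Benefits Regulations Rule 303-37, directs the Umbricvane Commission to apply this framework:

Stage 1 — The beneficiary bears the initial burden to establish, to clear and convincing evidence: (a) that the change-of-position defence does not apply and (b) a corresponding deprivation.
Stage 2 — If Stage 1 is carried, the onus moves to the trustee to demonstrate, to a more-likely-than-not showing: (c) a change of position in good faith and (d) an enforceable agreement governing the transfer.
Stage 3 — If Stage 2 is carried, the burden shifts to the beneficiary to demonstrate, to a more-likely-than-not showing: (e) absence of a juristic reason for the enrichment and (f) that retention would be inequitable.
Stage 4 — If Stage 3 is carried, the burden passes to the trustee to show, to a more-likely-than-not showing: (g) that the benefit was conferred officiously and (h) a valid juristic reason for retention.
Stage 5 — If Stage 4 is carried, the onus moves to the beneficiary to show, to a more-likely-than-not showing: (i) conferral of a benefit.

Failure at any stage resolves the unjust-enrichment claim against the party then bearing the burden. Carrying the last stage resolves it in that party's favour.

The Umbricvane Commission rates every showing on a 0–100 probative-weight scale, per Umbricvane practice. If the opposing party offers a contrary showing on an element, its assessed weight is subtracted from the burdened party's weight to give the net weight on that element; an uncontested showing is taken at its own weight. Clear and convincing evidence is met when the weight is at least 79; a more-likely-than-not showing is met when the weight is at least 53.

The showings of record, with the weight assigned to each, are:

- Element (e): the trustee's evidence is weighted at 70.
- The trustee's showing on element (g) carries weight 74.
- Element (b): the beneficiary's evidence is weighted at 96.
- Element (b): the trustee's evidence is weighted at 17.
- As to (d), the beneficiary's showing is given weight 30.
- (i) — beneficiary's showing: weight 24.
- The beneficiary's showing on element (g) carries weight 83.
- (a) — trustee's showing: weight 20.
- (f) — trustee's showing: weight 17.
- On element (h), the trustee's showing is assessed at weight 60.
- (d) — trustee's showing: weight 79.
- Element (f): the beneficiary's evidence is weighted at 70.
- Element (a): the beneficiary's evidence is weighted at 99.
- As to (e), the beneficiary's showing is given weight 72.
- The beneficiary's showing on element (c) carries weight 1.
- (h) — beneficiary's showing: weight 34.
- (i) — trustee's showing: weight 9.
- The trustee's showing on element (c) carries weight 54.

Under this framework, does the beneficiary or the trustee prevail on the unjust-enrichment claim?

beneficiary

At Stage 1 the beneficiary must meet clear and convincing evidence (weight is at least 79): on (a) the weight is 99 less the opposing 20 gives net 79, ≥ 79, so (a) meets the standard; on (b) the weight is 96 less the opposing 17 gives net 79, which does reach 79, so (b) meets the standard.
  Stage 1 is satisfied; the onus moves to the trustee.
At Stage 2 the trustee must meet a more-likely-than-not showing (weight is at least 53): on (c) the weight is 54 less the opposing 1 gives net 53, ≥ 53, so (c) meets the standard; on (d) the weight is 79 less the opposing 30 gives net 49, which does not reach 53, so (d) does not meet the standard.
  The trustee does not carry Stage 2.
The analysis ends at Stage 2; the beneficiary prevails.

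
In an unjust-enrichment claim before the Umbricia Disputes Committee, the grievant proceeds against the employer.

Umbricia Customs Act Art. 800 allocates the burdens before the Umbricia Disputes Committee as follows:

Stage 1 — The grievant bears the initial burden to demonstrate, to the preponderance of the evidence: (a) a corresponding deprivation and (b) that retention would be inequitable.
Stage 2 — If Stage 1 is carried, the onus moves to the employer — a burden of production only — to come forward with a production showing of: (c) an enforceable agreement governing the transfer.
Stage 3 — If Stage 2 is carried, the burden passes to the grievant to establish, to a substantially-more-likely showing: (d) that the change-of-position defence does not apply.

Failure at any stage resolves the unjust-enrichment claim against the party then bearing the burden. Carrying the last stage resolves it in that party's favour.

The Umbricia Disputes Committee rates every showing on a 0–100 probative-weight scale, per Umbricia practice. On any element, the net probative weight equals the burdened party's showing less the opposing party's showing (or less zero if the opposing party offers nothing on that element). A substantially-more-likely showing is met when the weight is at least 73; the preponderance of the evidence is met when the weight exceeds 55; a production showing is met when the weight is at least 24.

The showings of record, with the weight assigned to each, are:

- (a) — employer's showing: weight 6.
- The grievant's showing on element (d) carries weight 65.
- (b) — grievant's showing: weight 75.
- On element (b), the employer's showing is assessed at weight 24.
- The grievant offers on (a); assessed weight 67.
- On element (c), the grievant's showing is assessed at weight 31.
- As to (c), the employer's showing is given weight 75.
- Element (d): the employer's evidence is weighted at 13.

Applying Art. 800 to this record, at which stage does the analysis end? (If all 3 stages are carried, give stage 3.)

Stage 1 (grievant, the preponderance of the evidence, weight exceeds 55): (a) net 67−6=61 > 55 — meets; (b) net 75−24=51 ≤ 55 — fails.
  Stage 1 not carried; the grievant fails its burden.
The analysis ends at Stage 1; the employer prevails.

stage 1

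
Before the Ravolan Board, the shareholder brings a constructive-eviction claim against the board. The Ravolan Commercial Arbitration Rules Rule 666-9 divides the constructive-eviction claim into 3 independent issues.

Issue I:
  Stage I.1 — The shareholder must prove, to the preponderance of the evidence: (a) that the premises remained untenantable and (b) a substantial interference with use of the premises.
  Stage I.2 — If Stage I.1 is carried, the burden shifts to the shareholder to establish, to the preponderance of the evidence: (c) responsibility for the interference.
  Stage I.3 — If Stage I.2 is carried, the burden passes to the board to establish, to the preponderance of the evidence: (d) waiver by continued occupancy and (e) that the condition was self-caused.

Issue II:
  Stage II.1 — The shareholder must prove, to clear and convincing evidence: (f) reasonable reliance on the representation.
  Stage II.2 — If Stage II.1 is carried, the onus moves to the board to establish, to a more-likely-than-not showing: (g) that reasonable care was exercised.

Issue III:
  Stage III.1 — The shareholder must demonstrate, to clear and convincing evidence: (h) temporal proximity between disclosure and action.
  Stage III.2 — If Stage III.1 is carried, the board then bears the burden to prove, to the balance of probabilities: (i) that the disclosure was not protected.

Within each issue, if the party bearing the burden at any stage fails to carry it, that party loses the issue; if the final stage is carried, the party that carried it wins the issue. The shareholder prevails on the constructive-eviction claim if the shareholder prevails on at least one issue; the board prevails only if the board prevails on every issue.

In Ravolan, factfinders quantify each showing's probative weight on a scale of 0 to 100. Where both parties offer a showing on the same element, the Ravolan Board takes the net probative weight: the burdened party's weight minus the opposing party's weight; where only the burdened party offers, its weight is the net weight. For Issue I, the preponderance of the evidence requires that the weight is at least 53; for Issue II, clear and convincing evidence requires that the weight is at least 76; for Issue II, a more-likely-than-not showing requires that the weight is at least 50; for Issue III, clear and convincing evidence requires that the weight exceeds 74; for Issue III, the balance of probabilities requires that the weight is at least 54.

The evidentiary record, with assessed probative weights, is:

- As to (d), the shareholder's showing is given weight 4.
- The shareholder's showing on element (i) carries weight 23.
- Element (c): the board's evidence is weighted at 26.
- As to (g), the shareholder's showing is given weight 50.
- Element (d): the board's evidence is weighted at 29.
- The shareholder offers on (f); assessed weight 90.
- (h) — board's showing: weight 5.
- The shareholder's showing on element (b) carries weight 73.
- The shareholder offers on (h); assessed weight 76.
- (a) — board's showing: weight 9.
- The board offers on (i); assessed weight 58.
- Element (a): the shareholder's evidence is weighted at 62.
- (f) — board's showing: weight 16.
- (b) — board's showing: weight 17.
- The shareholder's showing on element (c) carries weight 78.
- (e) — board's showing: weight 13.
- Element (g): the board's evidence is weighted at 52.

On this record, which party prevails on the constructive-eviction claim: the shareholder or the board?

— Issue I —
At Stage I.1 the shareholder must meet the preponderance of the evidence (weight is at least 53): on (a) the weight is 62 less the opposing 9 gives net 53, which does reach 53, so (a) meets the standard; on (b) the weight is 73 less the opposing 17 gives net 56, which does reach 53, so (b) meets the standard.
  Stage I.1 is satisfied; the shareholder continues to bear the burden.
At Stage I.2 the shareholder must meet the preponderance of the evidence (weight is at least 53): on (c) the weight is 78 less the opposing 26 gives net 52, < 53, so (c) does not meet the standard.
  Not every element is met, so the shareholder fails to carry Stage I.2.
The analysis ends at Stage I.2; the board prevails on this issue.
— Issue II —
Stage II.1 (shareholder, clear and convincing evidence, weight is at least 76): (f) net 90−16=74 < 76 — fails.
  Stage II.1 not carried; the shareholder fails its burden.
So the board prevails on this issue.
— Issue III —
Stage III.1 — burden on shareholder; standard: clear and convincing evidence (weight exceeds 74).
    (h): 76 − 5 = 71 ≤ 74 [not met]
  Stage III.1 not carried; the shareholder fails its burden.
The board prevails on this issue.
Per-issue: Issue I → board; Issue II → board; Issue III → board. The shareholder must prevail on at least one issue; overall, the board prevails.

board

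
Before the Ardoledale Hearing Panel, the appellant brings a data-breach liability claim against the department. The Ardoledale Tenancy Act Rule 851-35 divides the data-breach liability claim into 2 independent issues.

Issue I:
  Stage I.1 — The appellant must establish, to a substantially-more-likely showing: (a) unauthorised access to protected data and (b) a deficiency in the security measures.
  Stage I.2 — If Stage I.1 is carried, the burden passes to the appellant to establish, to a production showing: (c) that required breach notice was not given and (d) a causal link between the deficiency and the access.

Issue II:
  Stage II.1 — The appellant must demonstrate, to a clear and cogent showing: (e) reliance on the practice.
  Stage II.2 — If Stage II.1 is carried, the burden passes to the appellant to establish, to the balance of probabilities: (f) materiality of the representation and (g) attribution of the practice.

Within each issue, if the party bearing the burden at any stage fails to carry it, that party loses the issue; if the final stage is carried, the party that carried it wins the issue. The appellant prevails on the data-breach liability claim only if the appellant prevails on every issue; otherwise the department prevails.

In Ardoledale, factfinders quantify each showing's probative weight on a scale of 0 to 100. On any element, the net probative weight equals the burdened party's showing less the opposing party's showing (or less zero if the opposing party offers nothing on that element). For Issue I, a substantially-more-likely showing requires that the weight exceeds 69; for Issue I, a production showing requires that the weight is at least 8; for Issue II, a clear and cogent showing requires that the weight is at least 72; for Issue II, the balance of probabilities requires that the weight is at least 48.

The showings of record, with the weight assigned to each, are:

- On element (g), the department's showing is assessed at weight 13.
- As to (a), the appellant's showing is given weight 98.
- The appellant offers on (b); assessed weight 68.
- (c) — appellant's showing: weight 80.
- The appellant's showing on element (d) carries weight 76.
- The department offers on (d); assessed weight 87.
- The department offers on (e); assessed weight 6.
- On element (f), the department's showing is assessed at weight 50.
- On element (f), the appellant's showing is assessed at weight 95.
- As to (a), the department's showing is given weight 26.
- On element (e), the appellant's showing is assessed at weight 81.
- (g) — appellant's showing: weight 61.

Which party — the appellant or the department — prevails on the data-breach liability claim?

department

— Issue I —
Stage I.1 (appellant, a substantially-more-likely showing, weight exceeds 69): (a) net 98−26=72 > 69 — meets; (b) 68 ≤ 69 — fails.
  Not every element is met, so the appellant fails to carry Stage I.1.
The analysis ends at Stage I.1; the department prevails on this issue.
— Issue II —
At Stage II.1 the appellant must meet a clear and cogent showing (weight is at least 72): on (e) the weight is 81 less the opposing 6 gives net 75, ≥ 72, so (e) meets the standard.
  Stage II.1 carried; the burden remains with the appellant.
At Stage II.2 the appellant must meet the balance of probabilities (weight is at least 48): on (f) the weight is 95 less the opposing 50 gives net 45, < 48, so (f) does not meet the standard; on (g) the weight is 61 less the opposing 13 gives net 48, which does reach 48, so (g) meets the standard.
  The appellant does not carry Stage II.2.
The department prevails on this issue.
Per-issue: Issue I → department; Issue II → department. The appellant must prevail on every issue; overall, the department prevails.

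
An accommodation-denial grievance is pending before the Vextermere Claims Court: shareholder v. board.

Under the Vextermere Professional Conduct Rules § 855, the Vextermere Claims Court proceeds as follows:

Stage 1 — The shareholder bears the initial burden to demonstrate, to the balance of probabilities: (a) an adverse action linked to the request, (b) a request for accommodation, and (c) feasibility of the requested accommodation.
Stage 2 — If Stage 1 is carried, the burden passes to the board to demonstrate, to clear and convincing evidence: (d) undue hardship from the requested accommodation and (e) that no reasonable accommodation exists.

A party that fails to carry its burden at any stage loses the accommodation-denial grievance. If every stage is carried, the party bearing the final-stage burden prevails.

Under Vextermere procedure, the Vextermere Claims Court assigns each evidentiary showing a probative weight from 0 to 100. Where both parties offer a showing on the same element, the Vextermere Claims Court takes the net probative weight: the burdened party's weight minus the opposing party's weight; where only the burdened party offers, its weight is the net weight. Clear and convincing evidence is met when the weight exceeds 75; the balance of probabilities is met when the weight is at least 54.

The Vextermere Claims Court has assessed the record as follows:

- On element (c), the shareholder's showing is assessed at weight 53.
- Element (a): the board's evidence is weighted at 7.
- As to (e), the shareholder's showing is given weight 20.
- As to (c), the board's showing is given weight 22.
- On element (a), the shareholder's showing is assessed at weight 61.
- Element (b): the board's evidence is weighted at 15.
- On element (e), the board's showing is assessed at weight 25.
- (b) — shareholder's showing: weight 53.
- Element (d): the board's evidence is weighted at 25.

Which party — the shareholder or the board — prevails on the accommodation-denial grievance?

Stage 1 (shareholder, the balance of probabilities, weight is at least 54): (a) net 61−7=54 ≥ 54 — meets; (b) net 53−15=38 < 54 — fails; (c) net 53−22=31 < 54 — fails.
  Stage 1 not carried; the shareholder fails its burden.
The analysis ends at Stage 1; the board prevails.

board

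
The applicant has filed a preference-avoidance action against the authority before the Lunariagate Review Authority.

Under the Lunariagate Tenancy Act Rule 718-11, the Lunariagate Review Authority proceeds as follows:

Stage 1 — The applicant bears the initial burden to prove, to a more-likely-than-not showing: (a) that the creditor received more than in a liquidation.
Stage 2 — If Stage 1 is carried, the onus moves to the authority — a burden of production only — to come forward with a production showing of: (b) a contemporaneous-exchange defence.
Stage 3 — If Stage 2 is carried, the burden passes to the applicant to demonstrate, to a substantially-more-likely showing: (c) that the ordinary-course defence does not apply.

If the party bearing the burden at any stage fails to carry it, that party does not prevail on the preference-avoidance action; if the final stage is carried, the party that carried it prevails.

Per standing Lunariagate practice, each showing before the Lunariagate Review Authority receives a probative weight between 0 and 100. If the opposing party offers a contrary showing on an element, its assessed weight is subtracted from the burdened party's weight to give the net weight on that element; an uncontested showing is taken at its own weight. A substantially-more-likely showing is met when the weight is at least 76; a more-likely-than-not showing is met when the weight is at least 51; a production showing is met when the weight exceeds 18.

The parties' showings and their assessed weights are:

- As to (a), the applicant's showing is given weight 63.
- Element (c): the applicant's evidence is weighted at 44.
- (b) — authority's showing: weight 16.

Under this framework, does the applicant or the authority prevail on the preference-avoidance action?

At Stage 1 the applicant must meet a more-likely-than-not showing (weight is at least 51): on (a) the weight is 63, which does reach 51, so (a) meets the standard.
  Stage 1 carried; the burden shifts to the authority.
At Stage 2 the authority must meet a production showing (weight exceeds 18): on (b) the weight is 16, ≤ 18, so (b) does not meet the standard.
  Not every element is met, so the authority fails to carry Stage 2.
So the applicant prevails.

applicant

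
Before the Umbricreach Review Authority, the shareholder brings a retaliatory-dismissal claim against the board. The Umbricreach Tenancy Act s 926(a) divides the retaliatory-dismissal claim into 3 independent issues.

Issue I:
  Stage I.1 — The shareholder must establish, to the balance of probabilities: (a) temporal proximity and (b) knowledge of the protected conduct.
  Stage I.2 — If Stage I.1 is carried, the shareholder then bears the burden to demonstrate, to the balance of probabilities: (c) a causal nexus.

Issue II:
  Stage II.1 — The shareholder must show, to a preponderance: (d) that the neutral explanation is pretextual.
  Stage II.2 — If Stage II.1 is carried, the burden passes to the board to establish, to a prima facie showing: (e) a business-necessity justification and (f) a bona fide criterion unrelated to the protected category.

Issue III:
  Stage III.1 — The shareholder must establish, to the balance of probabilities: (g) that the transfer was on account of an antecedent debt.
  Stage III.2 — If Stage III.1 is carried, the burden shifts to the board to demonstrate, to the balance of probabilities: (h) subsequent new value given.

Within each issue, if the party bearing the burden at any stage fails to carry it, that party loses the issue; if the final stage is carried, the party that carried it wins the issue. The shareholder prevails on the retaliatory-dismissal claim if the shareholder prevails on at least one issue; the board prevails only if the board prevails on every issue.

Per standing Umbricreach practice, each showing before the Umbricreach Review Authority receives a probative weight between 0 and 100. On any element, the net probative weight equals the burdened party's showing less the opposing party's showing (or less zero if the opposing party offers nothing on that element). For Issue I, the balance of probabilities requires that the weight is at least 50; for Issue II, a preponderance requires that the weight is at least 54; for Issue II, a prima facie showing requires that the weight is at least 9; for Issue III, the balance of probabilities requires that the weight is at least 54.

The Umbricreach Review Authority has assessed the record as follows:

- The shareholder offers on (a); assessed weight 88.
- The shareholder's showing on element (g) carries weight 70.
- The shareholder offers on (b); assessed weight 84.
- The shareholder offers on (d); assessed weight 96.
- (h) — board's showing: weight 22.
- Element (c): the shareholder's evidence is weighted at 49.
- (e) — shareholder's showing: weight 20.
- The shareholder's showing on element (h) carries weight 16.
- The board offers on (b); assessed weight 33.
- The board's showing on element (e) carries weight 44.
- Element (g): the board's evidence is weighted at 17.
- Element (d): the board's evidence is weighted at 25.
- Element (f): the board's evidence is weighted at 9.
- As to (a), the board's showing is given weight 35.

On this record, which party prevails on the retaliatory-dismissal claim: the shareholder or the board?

— Issue I —
Stage I.1 — burden on shareholder; standard: the balance of probabilities (weight is at least 50).
    (a): 88 − 35 = 53 ≥ 50 [met]
    (b): 84 − 33 = 51 ≥ 50 [met]
  All elements met. The shareholder retains the burden for Stage I.2.
Stage I.2 — burden on shareholder; standard: the balance of probabilities (weight is at least 50).
    (c): 49 < 50 [not met]
  Not every element is met, so the shareholder fails to carry Stage I.2.
The analysis ends at Stage I.2; the board prevails on this issue.
— Issue II —
Stage II.1 — burden on shareholder; standard: a preponderance (weight is at least 54).
    (d): 96 − 25 = 71 ≥ 54 [met]
  The shareholder carries Stage II.1; the board now bears the burden.
Stage II.2 — burden on board; standard: a prima facie showing (weight is at least 9).
    (e): 44 − 20 = 24 ≥ 9 [met]
    (f): 9 ≥ 9 [met]
  The board carries the last stage.
With every stage satisfied, the board prevails on this issue.
— Issue III —
Stage III.1 — burden on shareholder; standard: the balance of probabilities (weight is at least 54).
    (g): 70 − 17 = 53 < 54 [not met]
  Not every element is met, so the shareholder fails to carry Stage III.1.
The board prevails on this issue.
Per-issue: Issue I → board; Issue II → board; Issue III → board. The shareholder must prevail on at least one issue; overall, the board prevails.

board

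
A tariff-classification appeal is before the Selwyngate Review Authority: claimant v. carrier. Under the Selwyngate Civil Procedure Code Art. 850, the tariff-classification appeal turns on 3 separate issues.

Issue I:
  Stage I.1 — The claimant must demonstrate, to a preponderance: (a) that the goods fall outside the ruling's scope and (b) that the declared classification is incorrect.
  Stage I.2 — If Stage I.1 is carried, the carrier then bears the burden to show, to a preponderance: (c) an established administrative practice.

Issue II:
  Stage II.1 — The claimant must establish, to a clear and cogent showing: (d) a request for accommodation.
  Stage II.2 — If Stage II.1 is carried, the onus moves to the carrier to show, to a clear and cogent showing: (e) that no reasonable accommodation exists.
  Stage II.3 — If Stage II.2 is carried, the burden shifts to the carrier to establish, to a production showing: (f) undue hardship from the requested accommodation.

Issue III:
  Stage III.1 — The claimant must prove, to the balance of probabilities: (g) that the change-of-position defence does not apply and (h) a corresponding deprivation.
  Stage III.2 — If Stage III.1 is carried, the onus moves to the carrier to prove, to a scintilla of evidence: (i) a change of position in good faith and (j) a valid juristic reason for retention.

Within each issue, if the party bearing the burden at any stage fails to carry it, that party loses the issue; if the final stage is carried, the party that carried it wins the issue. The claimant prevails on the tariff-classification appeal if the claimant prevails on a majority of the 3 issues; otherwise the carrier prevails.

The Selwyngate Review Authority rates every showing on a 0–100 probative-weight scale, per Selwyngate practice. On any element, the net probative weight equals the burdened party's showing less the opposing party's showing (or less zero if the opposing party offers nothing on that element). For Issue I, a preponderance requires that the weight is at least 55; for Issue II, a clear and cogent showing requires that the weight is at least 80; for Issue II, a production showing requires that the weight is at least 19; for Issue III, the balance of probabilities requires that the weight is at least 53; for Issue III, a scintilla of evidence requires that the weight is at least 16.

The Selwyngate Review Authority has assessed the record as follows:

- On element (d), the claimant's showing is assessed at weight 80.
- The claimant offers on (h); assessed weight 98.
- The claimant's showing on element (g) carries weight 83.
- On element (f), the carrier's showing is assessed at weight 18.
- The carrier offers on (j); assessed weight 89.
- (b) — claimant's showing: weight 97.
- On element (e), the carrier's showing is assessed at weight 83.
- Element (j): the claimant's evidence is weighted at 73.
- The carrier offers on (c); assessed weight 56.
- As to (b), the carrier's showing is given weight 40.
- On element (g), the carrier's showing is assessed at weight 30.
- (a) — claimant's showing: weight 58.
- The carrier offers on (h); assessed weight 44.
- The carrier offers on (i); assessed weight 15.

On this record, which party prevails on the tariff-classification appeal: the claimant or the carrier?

claimant

— Issue I —
Stage I.1 (claimant, a preponderance, weight is at least 55): (a) 58 ≥ 55 — meets; (b) net 97−40=57 ≥ 55 — meets.
  The claimant carries Stage I.1; the carrier now bears the burden.
Stage I.2 (carrier, a preponderance, weight is at least 55): (c) 56 ≥ 55 — meets.
  The carrier carries the last stage.
All stages carried — the carrier prevails on this issue.
— Issue II —
Stage II.1 (claimant, a clear and cogent showing, weight is at least 80): (d) 80 ≥ 80 — meets.
  The claimant carries Stage II.1; the carrier now bears the burden.
Stage II.2 (carrier, a clear and cogent showing, weight is at least 80): (e) 83 ≥ 80 — meets.
  All elements met. The carrier retains the burden for Stage II.3.
Stage II.3 (carrier, a production showing, weight is at least 19): (f) 18 < 19 — fails.
  Not every element is met, so the carrier fails to carry Stage II.3.
So the claimant prevails on this issue.
— Issue III —
Stage III.1 (claimant, the balance of probabilities, weight is at least 53): (g) net 83−30=53 ≥ 53 — meets; (h) net 98−44=54 ≥ 53 — meets.
  The claimant carries Stage III.1; the carrier now bears the burden.
Stage III.2 (carrier, a scintilla of evidence, weight is at least 16): (i) 15 < 16 — fails; (j) net 89−73=16 ≥ 16 — meets.
  Stage III.2 not carried; the carrier fails its burden.
The claimant prevails on this issue.
Per-issue: Issue I → carrier; Issue II → claimant; Issue III → claimant. The claimant must prevail on a majority of issues; overall, the claimant prevails.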